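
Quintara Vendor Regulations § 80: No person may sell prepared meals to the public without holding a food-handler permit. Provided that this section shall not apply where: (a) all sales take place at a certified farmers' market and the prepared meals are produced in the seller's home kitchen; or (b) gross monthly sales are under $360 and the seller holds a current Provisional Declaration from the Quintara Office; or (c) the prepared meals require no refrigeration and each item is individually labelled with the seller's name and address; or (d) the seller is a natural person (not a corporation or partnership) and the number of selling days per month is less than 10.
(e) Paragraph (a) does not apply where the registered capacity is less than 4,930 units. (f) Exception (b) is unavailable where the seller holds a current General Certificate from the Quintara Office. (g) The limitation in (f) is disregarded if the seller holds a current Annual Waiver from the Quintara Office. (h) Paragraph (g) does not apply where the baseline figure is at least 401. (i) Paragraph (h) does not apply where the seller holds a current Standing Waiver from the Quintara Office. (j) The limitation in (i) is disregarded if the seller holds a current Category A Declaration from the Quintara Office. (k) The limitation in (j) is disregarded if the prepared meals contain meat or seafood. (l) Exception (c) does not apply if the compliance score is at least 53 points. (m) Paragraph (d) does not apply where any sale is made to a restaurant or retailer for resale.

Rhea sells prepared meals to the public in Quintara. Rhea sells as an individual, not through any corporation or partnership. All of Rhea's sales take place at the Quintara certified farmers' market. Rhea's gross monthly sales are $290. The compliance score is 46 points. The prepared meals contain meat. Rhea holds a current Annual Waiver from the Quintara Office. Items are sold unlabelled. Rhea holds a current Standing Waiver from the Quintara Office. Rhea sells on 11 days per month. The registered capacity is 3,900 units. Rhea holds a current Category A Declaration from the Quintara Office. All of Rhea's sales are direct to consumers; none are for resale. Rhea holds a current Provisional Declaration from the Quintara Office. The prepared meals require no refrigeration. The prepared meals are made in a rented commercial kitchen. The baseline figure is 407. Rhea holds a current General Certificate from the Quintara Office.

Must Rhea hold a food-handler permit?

No — exception (b) applies; Rhea is not required to hold a food-handler permit.

Exception (a) does not apply: the prepared meals are made in a commercial kitchen, not a home kitchen.
Exception (b): gross monthly sales are $290, under the $360 limit; a current Provisional Declaration is held — every condition holds. Applying paragraphs (f)–(k): (f) is engaged (a current General Certificate is held), but yields to (g): (g) operates — a current Annual Waiver is held. (h) applies (the baseline figure is 407, meeting the 401 threshold), but is displaced by (i): (i) is engaged — a current Standing Waiver is held. (j) is triggered (a current Category A Declaration is held), but is set aside by (k): (k) applies — the prepared meals contain meat. Exception (b) stands.
Exception (c) fails — items are sold unlabelled.
Exception (d) fails — the number of selling days per month is 11, not less than 10.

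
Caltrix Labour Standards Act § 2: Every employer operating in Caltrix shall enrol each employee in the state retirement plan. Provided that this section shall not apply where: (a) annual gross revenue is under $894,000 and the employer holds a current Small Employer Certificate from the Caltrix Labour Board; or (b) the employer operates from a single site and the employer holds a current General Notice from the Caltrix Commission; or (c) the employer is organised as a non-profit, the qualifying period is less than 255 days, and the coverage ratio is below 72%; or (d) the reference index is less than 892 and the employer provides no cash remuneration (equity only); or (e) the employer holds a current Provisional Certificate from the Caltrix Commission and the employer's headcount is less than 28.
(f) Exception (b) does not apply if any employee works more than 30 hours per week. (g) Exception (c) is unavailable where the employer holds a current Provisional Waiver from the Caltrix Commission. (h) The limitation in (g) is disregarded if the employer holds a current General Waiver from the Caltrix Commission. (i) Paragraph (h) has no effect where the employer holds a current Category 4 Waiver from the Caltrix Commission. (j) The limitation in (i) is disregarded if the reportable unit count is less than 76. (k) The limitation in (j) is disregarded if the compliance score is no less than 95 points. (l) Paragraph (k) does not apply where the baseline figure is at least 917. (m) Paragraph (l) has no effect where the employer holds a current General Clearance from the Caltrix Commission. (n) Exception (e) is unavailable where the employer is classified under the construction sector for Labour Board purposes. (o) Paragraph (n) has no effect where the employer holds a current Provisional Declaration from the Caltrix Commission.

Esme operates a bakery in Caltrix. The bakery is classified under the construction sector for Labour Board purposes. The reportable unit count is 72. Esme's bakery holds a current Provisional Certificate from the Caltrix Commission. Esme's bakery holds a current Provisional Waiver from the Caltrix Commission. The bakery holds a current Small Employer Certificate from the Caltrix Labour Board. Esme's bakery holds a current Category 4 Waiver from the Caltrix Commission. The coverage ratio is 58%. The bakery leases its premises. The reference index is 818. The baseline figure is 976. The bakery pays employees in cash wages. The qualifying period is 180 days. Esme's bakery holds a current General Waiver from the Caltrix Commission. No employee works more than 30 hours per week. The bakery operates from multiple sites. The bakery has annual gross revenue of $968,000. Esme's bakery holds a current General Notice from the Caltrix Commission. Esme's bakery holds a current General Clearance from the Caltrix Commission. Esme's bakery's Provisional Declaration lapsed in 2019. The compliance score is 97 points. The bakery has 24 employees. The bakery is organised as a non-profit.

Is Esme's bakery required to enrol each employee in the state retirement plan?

Exception (a) requires that annual gross revenue is under $894,000; but annual gross revenue is $968,000, not under $894,000, so (a) is unavailable.
Exception (b) requires that the employer operates from a single site; but the employer operates from multiple sites, so (b) is unavailable.
Exception (c)'s conditions are all satisfied: the employer is a non-profit; the qualifying period is 180 days, less than the 255 days limit; the coverage ratio is 58%, below the 72% limit. But: (g) is engaged — a current Provisional Waiver is held. (h) operates (a current General Waiver is held), but yields to (i): (i) applies — a current Category 4 Waiver is held. (j) would limit (i) — the reportable unit count is 72, less than the 76 limit — but (k) sets (j) aside: (k) operates against (j): the compliance score is 97 points, meeting the 95 points threshold. (l) is triggered (the baseline figure is 976, meeting the 917 threshold), but is set aside by (m): (m) is triggered — a current General Clearance is held. So (c) is unavailable.
Exception (d) does not apply: employees are paid cash wages.
All of (e)'s requirements are met (a current Provisional Certificate is held; the employer's headcount is 24, less than the 28 limit). But applying paragraphs (n)–(o): (n) applies — the bakery is classified under the construction sector. (o), which would lift (n), does not operate here — there is no Provisional Declaration in force. So (e) is unavailable.
No exception is made out. Esme's bakery falls within the general rule.

Yes — Esme's bakery must enrol each employee in the state retirement plan.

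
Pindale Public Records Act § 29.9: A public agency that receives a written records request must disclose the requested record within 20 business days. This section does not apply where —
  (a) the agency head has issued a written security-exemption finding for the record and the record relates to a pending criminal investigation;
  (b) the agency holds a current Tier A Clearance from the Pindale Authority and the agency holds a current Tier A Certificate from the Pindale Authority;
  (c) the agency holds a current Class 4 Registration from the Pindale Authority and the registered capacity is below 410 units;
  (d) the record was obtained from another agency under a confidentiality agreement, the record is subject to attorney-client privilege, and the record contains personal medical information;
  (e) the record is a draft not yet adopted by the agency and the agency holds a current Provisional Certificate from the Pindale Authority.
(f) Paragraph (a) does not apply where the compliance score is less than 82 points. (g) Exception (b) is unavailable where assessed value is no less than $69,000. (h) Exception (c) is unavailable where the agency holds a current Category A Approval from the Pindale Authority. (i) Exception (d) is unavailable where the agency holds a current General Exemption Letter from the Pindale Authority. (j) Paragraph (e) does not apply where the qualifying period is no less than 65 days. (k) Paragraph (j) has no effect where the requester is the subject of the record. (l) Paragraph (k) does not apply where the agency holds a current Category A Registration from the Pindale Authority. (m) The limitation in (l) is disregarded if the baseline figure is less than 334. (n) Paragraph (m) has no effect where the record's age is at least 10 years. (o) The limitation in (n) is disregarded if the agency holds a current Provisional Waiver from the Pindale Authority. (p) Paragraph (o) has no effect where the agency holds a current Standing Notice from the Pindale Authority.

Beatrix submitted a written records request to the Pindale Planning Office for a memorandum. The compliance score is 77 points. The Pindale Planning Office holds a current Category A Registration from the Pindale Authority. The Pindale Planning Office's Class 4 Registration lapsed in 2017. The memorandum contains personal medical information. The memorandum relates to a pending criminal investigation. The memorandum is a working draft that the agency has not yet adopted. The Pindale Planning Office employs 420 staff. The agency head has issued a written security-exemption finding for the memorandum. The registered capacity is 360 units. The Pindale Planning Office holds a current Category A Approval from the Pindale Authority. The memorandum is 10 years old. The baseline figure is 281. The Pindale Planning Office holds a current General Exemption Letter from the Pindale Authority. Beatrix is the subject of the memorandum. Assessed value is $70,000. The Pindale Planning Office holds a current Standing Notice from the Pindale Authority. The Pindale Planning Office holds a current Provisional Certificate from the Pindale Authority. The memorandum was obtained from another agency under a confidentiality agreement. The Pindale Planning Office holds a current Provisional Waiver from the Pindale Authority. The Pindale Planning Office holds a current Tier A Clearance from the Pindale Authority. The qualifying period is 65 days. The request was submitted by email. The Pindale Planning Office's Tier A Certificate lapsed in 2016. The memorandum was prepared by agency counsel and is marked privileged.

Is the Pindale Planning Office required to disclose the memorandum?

Exception (a)'s conditions are all satisfied: a written security-exemption finding has been issued; the memorandum relates to a pending investigation. But: (f) operates against (a): the compliance score is 77 points, less than the 82 points limit. Exception (a) does not apply.
Exception (b) fails — there is no Tier A Certificate in force.
Exception (c) does not apply: no current Class 4 Registration is held.
Exception (d)'s conditions are all satisfied: the memorandum was obtained under a confidentiality agreement; the memorandum is privileged; the memorandum contains personal medical information. Turning to paragraph (i): (i) operates against (d): a current General Exemption Letter is held. So (d) is unavailable.
Exception (e): the memorandum is an unadopted draft; a current Provisional Certificate is held — every condition holds. But: (j) operates against (e): the qualifying period is 65 days, meeting the 65 days threshold. (k) would limit (j) — Beatrix is the subject of the memorandum — but (l) sets (k) aside: (l) operates against (k): a current Category A Registration is held. (m) operates (the baseline figure is 281, less than the 334 limit), but is displaced by (n): (n) operates against (m): the record's age is 10 years, meeting the 10 years threshold. (o) is engaged (a current Provisional Waiver is held), but is overridden by (p): (p) operates against (o): a current Standing Notice is held. Exception (e) does not apply.
No exception applies. The general rule governs.

Yes — the Pindale Planning Office must disclose the memorandum.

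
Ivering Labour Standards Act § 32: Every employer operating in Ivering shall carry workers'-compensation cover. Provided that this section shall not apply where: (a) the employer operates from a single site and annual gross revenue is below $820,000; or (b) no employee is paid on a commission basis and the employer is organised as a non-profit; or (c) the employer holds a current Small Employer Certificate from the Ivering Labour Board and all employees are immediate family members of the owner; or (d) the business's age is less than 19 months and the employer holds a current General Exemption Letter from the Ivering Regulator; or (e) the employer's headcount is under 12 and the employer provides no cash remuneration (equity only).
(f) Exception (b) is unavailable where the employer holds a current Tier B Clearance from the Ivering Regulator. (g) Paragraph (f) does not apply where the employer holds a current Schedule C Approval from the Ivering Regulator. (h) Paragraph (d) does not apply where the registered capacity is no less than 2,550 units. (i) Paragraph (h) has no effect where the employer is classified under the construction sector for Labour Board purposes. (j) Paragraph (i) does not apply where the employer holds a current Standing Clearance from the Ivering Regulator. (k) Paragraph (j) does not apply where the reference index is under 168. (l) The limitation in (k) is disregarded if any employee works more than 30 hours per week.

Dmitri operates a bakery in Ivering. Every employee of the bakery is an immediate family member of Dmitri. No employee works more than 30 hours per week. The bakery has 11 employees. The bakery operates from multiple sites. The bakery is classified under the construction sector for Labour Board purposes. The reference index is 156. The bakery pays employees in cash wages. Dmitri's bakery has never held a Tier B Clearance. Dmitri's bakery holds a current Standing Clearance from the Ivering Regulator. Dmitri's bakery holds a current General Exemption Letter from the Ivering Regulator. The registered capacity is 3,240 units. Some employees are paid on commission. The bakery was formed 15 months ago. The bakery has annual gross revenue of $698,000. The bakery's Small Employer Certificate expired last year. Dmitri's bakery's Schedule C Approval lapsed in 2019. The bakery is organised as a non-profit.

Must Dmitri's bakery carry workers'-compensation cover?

Exception (a) requires that the employer operates from a single site; but the employer operates from multiple sites, so (a) is unavailable.
Exception (b) requires that no employee is paid on a commission basis; but some employees are paid on commission, so (b) is unavailable.
Exception (c) does not apply: the Small Employer Certificate has expired.
All of (d)'s requirements are met (the business's age is 15 months, less than the 19 months limit; a current General Exemption Letter is held). Under paragraphs (h)–(l): (h) would limit (d) — the registered capacity is 3,240 units, meeting the 2,550 units threshold — but (i) sets (h) aside: (i) operates against (h): the bakery is classified under the construction sector. (j) would limit (i) — a current Standing Clearance is held — but (k) sets (j) aside: (k) applies — the reference index is 156, under the 168 limit. (l), which would lift (k), does not operate here — no employee exceeds 30 hours/week. Exception (d) stands.
Exception (e) does not apply: employees are paid cash wages.

No — exception (d) applies; Dmitri's bakery is not required to carry workers'-compensation cover.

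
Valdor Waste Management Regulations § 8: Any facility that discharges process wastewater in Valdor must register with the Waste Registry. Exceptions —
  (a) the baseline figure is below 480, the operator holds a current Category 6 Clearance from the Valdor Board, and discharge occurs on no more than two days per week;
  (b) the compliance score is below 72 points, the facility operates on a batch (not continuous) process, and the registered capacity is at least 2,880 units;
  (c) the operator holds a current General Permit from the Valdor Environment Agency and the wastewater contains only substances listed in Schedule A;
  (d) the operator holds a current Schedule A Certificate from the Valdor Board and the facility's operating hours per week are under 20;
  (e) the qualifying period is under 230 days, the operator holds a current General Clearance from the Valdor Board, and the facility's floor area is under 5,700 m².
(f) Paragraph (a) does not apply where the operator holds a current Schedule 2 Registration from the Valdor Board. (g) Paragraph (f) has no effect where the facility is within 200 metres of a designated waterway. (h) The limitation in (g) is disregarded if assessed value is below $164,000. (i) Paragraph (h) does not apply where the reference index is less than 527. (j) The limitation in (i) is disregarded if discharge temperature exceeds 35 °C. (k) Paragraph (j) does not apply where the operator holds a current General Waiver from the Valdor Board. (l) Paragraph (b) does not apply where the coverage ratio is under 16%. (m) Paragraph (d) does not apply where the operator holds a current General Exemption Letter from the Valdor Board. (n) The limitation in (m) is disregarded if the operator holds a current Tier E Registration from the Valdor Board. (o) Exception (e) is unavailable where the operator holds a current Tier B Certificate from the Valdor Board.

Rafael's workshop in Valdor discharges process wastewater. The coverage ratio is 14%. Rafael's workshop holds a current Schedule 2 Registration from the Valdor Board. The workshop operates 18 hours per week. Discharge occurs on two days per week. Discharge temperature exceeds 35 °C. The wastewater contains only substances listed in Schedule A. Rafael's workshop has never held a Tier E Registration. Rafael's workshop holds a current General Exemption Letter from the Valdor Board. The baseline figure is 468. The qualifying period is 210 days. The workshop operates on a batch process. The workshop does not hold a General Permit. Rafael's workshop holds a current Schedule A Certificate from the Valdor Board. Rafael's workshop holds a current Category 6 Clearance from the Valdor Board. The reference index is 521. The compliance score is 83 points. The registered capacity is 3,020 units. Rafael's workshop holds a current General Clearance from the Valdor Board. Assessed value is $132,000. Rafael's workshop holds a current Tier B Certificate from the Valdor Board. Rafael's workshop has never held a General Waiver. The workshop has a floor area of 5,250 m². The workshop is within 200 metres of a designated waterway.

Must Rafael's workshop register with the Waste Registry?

Exception (a)'s conditions are all satisfied: the baseline figure is 468, below the 480 limit; a current Category 6 Clearance is held; discharge occurs on no more than two days per week. Turning to paragraphs (f)–(k): (f) operates against (a): a current Schedule 2 Registration is held. (g) is triggered (the workshop is within 200 m of a designated waterway), but is itself disapplied by (h): (h) applies — assessed value is $132,000, below the $164,000 limit. (i) would limit (h) — the reference index is 521, less than the 527 limit — but (j) sets (i) aside: (j) operates — discharge temperature exceeds 35 °C. (k), which would lift (j), does not operate here — no current General Waiver is held. (a) is therefore removed.
Exception (b) fails — the compliance score is 83 points, not below 72 points.
Exception (c) requires that the operator holds a current General Permit from the Valdor Environment Agency; but no General Permit is held, so (c) is unavailable.
Exception (d)'s conditions are all satisfied: a current Schedule A Certificate is held; the facility's operating hours per week are 18, under the 20 limit. Turning to paragraphs (m)–(n): (m) operates against (d): a current General Exemption Letter is held. (n) is inapplicable (no current Tier E Registration is held), so (m) stands. (d) is therefore removed.
Exception (e) is satisfied on its face — the qualifying period is 210 days, under the 230 days limit; a current General Clearance is held; the facility's floor area is 5,250 m², under the 5,700 m² limit. But applying paragraph (o): (o) operates against (e): a current Tier B Certificate is held. (e) is therefore removed.
No exception applies. The general rule governs.

Yes — Rafael's workshop must register with the Waste Registry.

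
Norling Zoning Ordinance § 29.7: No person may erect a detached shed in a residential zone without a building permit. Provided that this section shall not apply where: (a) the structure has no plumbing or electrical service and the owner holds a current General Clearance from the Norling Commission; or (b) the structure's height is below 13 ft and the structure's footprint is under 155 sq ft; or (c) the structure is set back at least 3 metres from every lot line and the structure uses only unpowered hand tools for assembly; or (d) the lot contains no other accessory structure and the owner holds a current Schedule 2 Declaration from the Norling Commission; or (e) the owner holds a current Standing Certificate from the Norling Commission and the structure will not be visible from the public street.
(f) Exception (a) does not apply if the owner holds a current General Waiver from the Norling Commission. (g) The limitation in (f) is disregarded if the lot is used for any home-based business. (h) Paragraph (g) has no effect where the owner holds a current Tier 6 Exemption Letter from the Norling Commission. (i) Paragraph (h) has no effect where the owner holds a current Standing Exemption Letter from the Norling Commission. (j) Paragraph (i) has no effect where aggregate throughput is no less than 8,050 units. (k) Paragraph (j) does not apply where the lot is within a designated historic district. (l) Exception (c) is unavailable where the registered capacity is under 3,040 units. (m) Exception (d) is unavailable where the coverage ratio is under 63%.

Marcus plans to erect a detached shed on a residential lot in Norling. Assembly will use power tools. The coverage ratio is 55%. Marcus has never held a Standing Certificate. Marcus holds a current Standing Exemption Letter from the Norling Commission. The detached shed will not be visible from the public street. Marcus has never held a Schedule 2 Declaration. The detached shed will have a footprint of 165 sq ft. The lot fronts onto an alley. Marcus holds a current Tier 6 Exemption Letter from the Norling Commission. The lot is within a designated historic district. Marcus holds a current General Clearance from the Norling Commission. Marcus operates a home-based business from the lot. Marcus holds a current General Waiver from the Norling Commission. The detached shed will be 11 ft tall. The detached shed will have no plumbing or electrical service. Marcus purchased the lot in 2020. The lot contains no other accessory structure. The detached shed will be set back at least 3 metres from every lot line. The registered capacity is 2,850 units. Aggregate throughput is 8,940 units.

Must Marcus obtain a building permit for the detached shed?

No — exception (a) applies; Marcus does not need a building permit.

Exception (a): there is no plumbing or electrical service; a current General Clearance is held — every condition holds. Under paragraphs (f)–(k): (f) would limit (a) — a current General Waiver is held — but (g) sets (f) aside: (g) operates against (f): a home-based business operates on the lot. (h) would limit (g) — a current Tier 6 Exemption Letter is held — but (i) sets (h) aside: (i) operates against (h): a current Standing Exemption Letter is held. (j) would limit (i) — aggregate throughput is 8,940 units, meeting the 8,050 units threshold — but (k) sets (j) aside: (k) is triggered — the lot is in a historic district. (a) remains available.
Exception (b) does not apply: the structure's footprint is 165 sq ft, not under 155 sq ft.
Exception (c) does not apply: assembly uses power tools.
Exception (d) fails — no current Schedule 2 Declaration is held.
Exception (e) does not apply: there is no Standing Certificate in force.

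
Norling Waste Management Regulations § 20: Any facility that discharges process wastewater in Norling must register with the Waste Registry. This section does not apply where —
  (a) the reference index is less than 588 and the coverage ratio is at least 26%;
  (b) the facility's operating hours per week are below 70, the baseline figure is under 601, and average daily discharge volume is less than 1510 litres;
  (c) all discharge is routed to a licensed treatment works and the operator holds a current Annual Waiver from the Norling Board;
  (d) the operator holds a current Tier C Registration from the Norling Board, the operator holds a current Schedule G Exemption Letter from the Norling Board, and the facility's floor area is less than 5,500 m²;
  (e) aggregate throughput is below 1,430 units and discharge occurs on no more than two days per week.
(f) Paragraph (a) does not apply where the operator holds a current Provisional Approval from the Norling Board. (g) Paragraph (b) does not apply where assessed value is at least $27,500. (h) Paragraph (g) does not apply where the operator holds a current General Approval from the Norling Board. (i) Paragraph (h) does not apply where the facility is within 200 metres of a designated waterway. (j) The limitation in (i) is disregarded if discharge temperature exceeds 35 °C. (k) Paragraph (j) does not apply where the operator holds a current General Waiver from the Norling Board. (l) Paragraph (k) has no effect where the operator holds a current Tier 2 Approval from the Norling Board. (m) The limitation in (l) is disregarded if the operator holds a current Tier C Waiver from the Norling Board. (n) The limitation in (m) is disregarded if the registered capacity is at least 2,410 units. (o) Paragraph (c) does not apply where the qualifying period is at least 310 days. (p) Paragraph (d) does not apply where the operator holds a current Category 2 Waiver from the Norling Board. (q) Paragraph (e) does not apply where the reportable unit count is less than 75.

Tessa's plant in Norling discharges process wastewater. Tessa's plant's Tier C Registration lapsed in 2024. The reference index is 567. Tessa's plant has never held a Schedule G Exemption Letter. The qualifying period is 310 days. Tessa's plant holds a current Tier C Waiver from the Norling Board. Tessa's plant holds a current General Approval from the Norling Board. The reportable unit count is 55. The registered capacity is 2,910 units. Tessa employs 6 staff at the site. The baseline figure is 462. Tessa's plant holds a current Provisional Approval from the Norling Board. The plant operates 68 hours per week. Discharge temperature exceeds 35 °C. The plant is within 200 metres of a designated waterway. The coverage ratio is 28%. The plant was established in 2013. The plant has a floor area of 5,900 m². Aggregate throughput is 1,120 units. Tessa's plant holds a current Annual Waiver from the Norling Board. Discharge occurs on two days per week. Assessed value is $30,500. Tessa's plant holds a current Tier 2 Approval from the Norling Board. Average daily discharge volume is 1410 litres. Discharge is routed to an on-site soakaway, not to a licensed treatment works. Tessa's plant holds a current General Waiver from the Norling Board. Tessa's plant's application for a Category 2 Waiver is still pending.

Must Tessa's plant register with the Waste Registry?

Exception (a)'s conditions are all satisfied: the reference index is 567, less than the 588 limit; the coverage ratio is 28%, meeting the 26% threshold. But applying paragraph (f): (f) operates against (a): a current Provisional Approval is held. (a) is therefore removed.
Exception (b)'s conditions are all satisfied: the facility's operating hours per week are 68, below the 70 limit; the baseline figure is 462, under the 601 limit; average daily discharge volume is 1410 litres, less than the 1510 litres limit. Under paragraphs (g)–(n): (g) is triggered (assessed value is $30,500, meeting the $27,500 threshold), but is set aside by (h): (h) is engaged — a current General Approval is held. (i) would limit (h) — the plant is within 200 m of a designated waterway — but (j) sets (i) aside: (j) operates against (i): discharge temperature exceeds 35 °C. (k) would limit (j) — a current General Waiver is held — but (l) sets (k) aside: (l) operates against (k): a current Tier 2 Approval is held. (m) would limit (l) — a current Tier C Waiver is held — but (n) sets (m) aside: (n) applies — the registered capacity is 2,910 units, meeting the 2,410 units threshold. Exception (b) stands.
Exception (c) requires that all discharge is routed to a licensed treatment works; but discharge is not routed to a licensed treatment works, so (c) is unavailable.
Exception (d) fails — no current Tier C Registration is held.
Exception (e) is satisfied on its face — aggregate throughput is 1,120 units, below the 1,430 units limit; discharge occurs on no more than two days per week. But applying paragraph (q): (q) operates — the reportable unit count is 55, less than the 75 limit. Exception (e) does not apply.

No — exception (b) applies; Tessa's plant is not required to register with the Waste Registry.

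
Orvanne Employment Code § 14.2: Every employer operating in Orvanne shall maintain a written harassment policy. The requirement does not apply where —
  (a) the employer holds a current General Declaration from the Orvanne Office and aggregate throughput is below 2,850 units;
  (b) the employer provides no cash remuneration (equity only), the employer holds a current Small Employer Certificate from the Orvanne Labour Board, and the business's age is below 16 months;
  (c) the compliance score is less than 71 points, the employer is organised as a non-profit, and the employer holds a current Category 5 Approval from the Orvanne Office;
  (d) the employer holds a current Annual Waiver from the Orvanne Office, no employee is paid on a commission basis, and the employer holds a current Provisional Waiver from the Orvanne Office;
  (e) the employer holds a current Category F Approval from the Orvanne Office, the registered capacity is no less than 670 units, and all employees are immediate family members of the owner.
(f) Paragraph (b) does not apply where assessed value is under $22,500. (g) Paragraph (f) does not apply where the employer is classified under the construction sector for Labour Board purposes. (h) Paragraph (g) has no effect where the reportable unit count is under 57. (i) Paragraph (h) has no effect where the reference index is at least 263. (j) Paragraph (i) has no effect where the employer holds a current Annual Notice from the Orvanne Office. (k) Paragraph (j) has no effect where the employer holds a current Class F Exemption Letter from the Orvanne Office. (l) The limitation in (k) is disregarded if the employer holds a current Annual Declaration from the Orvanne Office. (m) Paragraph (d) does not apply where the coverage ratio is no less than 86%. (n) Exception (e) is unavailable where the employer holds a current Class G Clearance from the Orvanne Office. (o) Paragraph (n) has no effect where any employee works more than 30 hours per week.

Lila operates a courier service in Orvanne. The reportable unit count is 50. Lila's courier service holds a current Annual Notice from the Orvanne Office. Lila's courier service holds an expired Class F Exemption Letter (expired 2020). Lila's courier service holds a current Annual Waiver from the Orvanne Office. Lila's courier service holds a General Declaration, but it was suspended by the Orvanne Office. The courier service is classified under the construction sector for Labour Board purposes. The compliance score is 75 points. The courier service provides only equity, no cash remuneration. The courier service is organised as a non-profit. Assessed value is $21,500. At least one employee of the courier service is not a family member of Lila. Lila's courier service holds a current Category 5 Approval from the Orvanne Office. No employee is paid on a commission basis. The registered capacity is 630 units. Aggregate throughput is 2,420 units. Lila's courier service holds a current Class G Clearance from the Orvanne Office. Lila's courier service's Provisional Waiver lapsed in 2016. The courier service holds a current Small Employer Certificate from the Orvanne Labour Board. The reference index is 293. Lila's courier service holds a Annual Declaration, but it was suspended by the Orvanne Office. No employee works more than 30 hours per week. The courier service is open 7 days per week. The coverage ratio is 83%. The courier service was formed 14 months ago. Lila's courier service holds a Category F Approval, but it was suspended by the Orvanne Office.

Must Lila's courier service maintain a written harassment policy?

Exception (a) does not apply: no current General Declaration is held.
Exception (b): remuneration is equity-only; a current Small Employer Certificate is held; the business's age is 14 months, below the 16 months limit — every condition holds. However, paragraphs (f)–(l) must be considered: (f) operates — assessed value is $21,500, under the $22,500 limit. (g) would limit (f) — the courier service is classified under the construction sector — but (h) sets (g) aside: (h) operates against (g): the reportable unit count is 50, under the 57 limit. (i) would limit (h) — the reference index is 293, meeting the 263 threshold — but (j) sets (i) aside: (j) applies — a current Annual Notice is held. (k), which would lift (j), is not triggered — there is no Class F Exemption Letter in force. Exception (b) does not apply.
Exception (c) requires that the compliance score is less than 71 points; but the compliance score is 75 points, not less than 71 points, so (c) is unavailable.
Exception (d) fails — no current Provisional Waiver is held.
Exception (e) fails — no current Category F Approval is held.
Every exception is unavailable, so the rule governs.

Yes — Lila's courier service must maintain a written harassment policy.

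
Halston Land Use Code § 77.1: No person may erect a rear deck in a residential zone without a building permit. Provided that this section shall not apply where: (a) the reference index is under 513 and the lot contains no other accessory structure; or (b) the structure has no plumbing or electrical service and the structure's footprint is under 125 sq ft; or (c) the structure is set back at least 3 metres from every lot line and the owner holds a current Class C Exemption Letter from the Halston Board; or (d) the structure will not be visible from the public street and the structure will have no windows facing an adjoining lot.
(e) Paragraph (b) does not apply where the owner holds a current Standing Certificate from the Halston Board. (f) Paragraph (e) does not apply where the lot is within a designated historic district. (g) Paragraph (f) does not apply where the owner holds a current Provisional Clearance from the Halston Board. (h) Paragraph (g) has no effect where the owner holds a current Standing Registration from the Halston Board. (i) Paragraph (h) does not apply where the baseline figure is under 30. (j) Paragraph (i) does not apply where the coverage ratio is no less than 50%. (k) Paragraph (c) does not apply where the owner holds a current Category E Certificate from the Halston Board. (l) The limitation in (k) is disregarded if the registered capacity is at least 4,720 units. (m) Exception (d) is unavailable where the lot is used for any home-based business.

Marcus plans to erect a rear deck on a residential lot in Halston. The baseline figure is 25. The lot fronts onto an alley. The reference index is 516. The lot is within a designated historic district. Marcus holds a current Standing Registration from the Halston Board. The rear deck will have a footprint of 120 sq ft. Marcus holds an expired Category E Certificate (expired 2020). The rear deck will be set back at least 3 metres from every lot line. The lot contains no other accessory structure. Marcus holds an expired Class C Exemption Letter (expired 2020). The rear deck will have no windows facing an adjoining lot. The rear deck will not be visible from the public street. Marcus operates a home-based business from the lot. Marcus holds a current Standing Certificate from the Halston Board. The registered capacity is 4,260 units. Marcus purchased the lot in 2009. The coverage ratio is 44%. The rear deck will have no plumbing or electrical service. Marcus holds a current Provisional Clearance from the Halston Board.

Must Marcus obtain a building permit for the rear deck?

Yes — Marcus must obtain a building permit.

Exception (a) does not apply: the reference index is 516, not under 513.
Exception (b)'s conditions are all satisfied: there is no plumbing or electrical service; the structure's footprint is 120 sq ft, under the 125 sq ft limit. However, paragraphs (e)–(j) must be considered: (e) operates against (b): a current Standing Certificate is held. (f) would limit (e) — the lot is in a historic district — but (g) sets (f) aside: (g) operates against (f): a current Provisional Clearance is held. (h) is engaged (a current Standing Registration is held), but is overridden by (i): (i) is engaged — the baseline figure is 25, under the 30 limit. (j), which would lift (i), does not operate here — the coverage ratio is 44%, short of 50%. Exception (b) does not apply.
Exception (c) does not apply: no current Class C Exemption Letter is held.
Exception (d) is satisfied on its face — the structure will not be visible from the street; no windows face an adjoining lot. But: (m) operates against (d): a home-based business operates on the lot. (d) is therefore removed.
None of the exceptions is available; § 77.1 applies in full.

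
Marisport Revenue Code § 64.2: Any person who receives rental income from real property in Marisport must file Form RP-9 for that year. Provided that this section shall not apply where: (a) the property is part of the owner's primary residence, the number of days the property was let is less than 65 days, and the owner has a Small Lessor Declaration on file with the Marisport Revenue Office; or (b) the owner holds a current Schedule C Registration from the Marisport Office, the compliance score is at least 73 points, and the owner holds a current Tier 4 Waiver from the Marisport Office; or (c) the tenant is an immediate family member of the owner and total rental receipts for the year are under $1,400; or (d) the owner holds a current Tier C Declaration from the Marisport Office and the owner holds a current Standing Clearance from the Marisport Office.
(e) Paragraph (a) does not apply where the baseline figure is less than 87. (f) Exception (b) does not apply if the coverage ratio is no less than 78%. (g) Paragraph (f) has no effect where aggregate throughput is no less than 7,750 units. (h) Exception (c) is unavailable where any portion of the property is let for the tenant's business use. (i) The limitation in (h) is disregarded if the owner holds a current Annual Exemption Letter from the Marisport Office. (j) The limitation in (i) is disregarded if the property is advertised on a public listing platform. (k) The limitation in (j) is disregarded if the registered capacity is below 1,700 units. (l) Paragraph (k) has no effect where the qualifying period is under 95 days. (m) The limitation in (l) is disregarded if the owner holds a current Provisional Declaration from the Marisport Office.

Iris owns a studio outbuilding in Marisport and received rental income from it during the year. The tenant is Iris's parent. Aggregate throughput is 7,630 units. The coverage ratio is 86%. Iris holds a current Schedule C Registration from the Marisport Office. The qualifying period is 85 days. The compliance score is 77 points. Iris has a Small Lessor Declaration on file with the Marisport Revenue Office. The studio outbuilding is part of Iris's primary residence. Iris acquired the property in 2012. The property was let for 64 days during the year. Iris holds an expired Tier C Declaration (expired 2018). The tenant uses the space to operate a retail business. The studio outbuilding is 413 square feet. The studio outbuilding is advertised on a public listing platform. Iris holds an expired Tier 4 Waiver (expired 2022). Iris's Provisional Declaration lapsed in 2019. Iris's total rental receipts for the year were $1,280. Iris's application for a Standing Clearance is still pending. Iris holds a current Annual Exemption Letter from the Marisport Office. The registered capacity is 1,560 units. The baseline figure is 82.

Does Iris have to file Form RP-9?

Yes — Iris must file Form RP-9.

Exception (a) is satisfied on its face — the studio outbuilding is part of the primary residence; the number of days the property was let is 64 days, less than the 65 days limit; a Small Lessor Declaration is on file. Turning to paragraph (e): (e) operates against (a): the baseline figure is 82, less than the 87 limit. So (a) is unavailable.
Exception (b) fails — there is no Tier 4 Waiver in force.
Exception (c)'s conditions are all satisfied: the tenant is an immediate family member; total rental receipts for the year are $1,280, under the $1,400 limit. Turning to paragraphs (h)–(m): (h) is triggered — the space is let for business use. (i) would limit (h) — a current Annual Exemption Letter is held — but (j) sets (i) aside: (j) operates against (i): the property is publicly advertised. (k) would limit (j) — the registered capacity is 1,560 units, below the 1,700 units limit — but (l) sets (k) aside: (l) is engaged — the qualifying period is 85 days, under the 95 days limit. (m) does not operate here (no current Provisional Declaration is held), so (l) stands. (c) is therefore removed.
Exception (d) does not apply: there is no Tier C Declaration in force.
None of the exceptions is available; § 64.2 applies in full.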